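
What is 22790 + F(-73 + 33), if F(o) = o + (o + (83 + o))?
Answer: 22753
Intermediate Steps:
F(o) = 83 + 3*o (F(o) = o + (83 + 2*o) = 83 + 3*o)
22790 + F(-73 + 33) = 22790 + (83 + 3*(-73 + 33)) = 22790 + (83 + 3*(-40)) = 22790 + (83 - 120) = 22790 - 37 = 22753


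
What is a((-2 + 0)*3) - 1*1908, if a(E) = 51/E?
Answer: -3833/2 ≈ -1916.5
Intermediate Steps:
a((-2 + 0)*3) - 1*1908 = 51/(((-2 + 0)*3)) - 1*1908 = 51/((-2*3)) - 1908 = 51/(-6) - 1908 = 51*(-1/6) - 1908 = -17/2 - 1908 = -3833/2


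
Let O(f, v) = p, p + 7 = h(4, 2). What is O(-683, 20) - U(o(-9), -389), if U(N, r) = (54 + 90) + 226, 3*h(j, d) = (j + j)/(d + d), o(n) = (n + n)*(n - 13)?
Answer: -1129/3 ≈ -376.33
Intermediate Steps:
o(n) = 2*n*(-13 + n) (o(n) = (2*n)*(-13 + n) = 2*n*(-13 + n))
h(j, d) = j/(3*d) (h(j, d) = ((j + j)/(d + d))/3 = ((2*j)/((2*d)))/3 = ((2*j)*(1/(2*d)))/3 = (j/d)/3 = j/(3*d))
p = -19/3 (p = -7 + (⅓)*4/2 = -7 + (⅓)*4*(½) = -7 + ⅔ = -19/3 ≈ -6.3333)
U(N, r) = 370 (U(N, r) = 144 + 226 = 370)
O(f, v) = -19/3
O(-683, 20) - U(o(-9), -389) = -19/3 - 1*370 = -19/3 - 370 = -1129/3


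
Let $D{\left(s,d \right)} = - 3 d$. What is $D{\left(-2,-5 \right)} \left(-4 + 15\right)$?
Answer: $165$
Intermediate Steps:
$D{\left(-2,-5 \right)} \left(-4 + 15\right) = \left(-3\right) \left(-5\right) \left(-4 + 15\right) = 15 \cdot 11 = 165$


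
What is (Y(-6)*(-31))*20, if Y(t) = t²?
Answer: -22320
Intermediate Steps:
(Y(-6)*(-31))*20 = ((-6)²*(-31))*20 = (36*(-31))*20 = -1116*20 = -22320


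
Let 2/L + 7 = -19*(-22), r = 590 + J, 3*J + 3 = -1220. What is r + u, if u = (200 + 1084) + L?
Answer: 602665/411 ≈ 1466.3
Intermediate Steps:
J = -1223/3 (J = -1 + (⅓)*(-1220) = -1 - 1220/3 = -1223/3 ≈ -407.67)
r = 547/3 (r = 590 - 1223/3 = 547/3 ≈ 182.33)
L = 2/411 (L = 2/(-7 - 19*(-22)) = 2/(-7 + 418) = 2/411 ≈ 0.0048662)
u = 527726/411 (u = (200 + 1084) + 2/411 = 1284 + 2/411 = 527726/411 ≈ 1284.0)
r + u = 547/3 + 527726/411 = 602665/411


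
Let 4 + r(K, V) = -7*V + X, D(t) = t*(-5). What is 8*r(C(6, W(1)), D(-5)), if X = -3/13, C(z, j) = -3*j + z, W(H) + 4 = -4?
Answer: -18640/13 ≈ -1433.8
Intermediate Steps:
W(H) = -8 (W(H) = -4 - 4 = -8)
D(t) = -5*t
C(z, j) = z - 3*j
X = -3/13 (X = -3*1/13 = -3/13 ≈ -0.23077)
r(K, V) = -55/13 - 7*V (r(K, V) = -4 + (-7*V - 3/13) = -4 + (-3/13 - 7*V) = -55/13 - 7*V)
8*r(C(6, W(1)), D(-5)) = 8*(-55/13 - (-35)*(-5)) = 8*(-55/13 - 7*25) = 8*(-55/13 - 175) = 8*(-2330/13) = -18640/13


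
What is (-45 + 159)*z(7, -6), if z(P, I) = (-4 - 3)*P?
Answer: -5586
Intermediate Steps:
z(P, I) = -7*P
(-45 + 159)*z(7, -6) = (-45 + 159)*(-7*7) = 114*(-49) = -5586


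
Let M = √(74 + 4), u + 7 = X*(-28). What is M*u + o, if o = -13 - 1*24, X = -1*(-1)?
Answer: -37 - 35*√78 ≈ -346.11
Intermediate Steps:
X = 1
o = -37 (o = -13 - 24 = -37)
u = -35 (u = -7 + 1*(-28) = -7 - 28 = -35)
M = √78 ≈ 8.8318
M*u + o = √78*(-35) - 37 = -35*√78 - 37 = -37 - 35*√78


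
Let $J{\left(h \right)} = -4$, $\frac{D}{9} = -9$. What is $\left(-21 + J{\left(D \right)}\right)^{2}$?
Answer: $625$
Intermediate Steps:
$D = -81$ ($D = 9 \left(-9\right) = -81$)
$\left(-21 + J{\left(D \right)}\right)^{2} = \left(-21 - 4\right)^{2} = \left(-25\right)^{2} = 625$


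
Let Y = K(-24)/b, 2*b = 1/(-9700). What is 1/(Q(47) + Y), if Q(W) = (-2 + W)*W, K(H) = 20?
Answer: -1/385885 ≈ -2.5914e-6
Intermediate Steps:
Q(W) = W*(-2 + W)
b = -1/19400 (b = (1/2)/(-9700) = (1/2)*(-1/9700) = -1/19400 ≈ -5.1546e-5)
Y = -388000 (Y = 20/(-1/19400) = 20*(-19400) = -388000)
1/(Q(47) + Y) = 1/(47*(-2 + 47) - 388000) = 1/(47*45 - 388000) = 1/(2115 - 388000) = 1/(-385885) = -1/385885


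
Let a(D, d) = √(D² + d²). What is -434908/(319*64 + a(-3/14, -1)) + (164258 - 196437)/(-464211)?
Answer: -268412512341761053/12641294730148227 + 6088712*√205/81695358771 ≈ -21.232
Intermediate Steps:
-434908/(319*64 + a(-3/14, -1)) + (164258 - 196437)/(-464211) = -434908/(319*64 + √((-3/14)² + (-1)²)) + (164258 - 196437)/(-464211) = -434908/(20416 + √((-3*1/14)² + 1)) - 32179*(-1/464211) = -434908/(20416 + √((-3/14)² + 1)) + 32179/464211 = -434908/(20416 + √(9/196 + 1)) + 32179/464211 = -434908/(20416 + √(205/196)) + 32179/464211 = -434908/(20416 + √205/14) + 32179/464211 = 32179/464211 - 434908/(20416 + √205/14)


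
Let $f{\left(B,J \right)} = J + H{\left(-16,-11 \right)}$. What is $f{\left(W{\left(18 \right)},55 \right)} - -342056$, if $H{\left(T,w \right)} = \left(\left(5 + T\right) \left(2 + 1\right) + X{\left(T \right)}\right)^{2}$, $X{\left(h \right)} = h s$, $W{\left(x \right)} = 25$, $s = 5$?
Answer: $354880$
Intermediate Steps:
$X{\left(h \right)} = 5 h$ ($X{\left(h \right)} = h 5 = 5 h$)
$H{\left(T,w \right)} = \left(15 + 8 T\right)^{2}$ ($H{\left(T,w \right)} = \left(\left(5 + T\right) \left(2 + 1\right) + 5 T\right)^{2} = \left(\left(5 + T\right) 3 + 5 T\right)^{2} = \left(\left(15 + 3 T\right) + 5 T\right)^{2} = \left(15 + 8 T\right)^{2}$)
$f{\left(B,J \right)} = 12769 + J$ ($f{\left(B,J \right)} = J + \left(15 + 8 \left(-16\right)\right)^{2} = J + \left(15 - 128\right)^{2} = J + \left(-113\right)^{2} = J + 12769 = 12769 + J$)
$f{\left(W{\left(18 \right)},55 \right)} - -342056 = \left(12769 + 55\right) - -342056 = 12824 + 342056 = 354880$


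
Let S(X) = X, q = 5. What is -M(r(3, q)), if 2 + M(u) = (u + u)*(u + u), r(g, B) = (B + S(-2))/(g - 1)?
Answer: -7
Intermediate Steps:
r(g, B) = (-2 + B)/(-1 + g) (r(g, B) = (B - 2)/(g - 1) = (-2 + B)/(-1 + g))
M(u) = -2 + 4*u² (M(u) = -2 + (u + u)*(u + u) = -2 + (2*u)*(2*u) = -2 + 4*u²)
-M(r(3, q)) = -(-2 + 4*((-2 + 5)/(-1 + 3))²) = -(-2 + 4*(3/2)²) = -(-2 + 4*(9/4)) = -(-2 + 9) = -1*7 = -7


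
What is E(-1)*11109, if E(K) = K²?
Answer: 11109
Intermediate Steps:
E(-1)*11109 = (-1)²*11109 = 1*11109 = 11109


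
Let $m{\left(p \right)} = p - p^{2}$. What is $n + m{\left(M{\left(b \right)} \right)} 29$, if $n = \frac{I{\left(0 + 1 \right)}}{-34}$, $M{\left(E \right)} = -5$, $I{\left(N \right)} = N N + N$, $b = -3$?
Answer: $- \frac{14791}{17} \approx -870.06$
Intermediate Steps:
$I{\left(N \right)} = N + N^{2}$ ($I{\left(N \right)} = N^{2} + N = N + N^{2}$)
$n = - \frac{1}{17}$ ($n = \frac{\left(0 + 1\right) \left(1 + \left(0 + 1\right)\right)}{-34} = 1 \left(1 + 1\right) \left(- \frac{1}{34}\right) = 1 \cdot 2 \left(- \frac{1}{34}\right) = 2 \left(- \frac{1}{34}\right) = - \frac{1}{17} \approx -0.058824$)
$n + m{\left(M{\left(b \right)} \right)} 29 = - \frac{1}{17} + - 5 \left(1 - -5\right) 29 = - \frac{1}{17} + - 5 \left(1 + 5\right) 29 = - \frac{1}{17} + \left(-5\right) 6 \cdot 29 = - \frac{1}{17} - 870 = - \frac{14791}{17}$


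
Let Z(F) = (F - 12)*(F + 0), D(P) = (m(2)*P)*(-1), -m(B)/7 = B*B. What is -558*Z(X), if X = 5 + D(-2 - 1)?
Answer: -4011462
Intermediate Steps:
m(B) = -7*B**2 (m(B) = -7*B*B = -7*B**2)
D(P) = 28*P (D(P) = ((-7*2**2)*P)*(-1) = ((-7*4)*P)*(-1) = -28*P*(-1) = 28*P)
X = -79 (X = 5 + 28*(-2 - 1) = 5 + 28*(-3) = 5 - 84 = -79)
Z(F) = F*(-12 + F) (Z(F) = (-12 + F)*F = F*(-12 + F))
-558*Z(X) = -(-44082)*(-12 - 79) = -(-44082)*(-91) = -558*7189 = -4011462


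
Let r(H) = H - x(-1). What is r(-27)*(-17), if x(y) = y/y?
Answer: 476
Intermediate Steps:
x(y) = 1
r(H) = -1 + H (r(H) = H - 1*1 = H - 1 = -1 + H)
r(-27)*(-17) = (-1 - 27)*(-17) = -28*(-17) = 476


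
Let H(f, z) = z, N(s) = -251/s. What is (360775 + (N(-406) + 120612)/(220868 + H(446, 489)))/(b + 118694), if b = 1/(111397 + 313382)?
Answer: 810159449624430951/266539866908319802 ≈ 3.0395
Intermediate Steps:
b = 1/424779 ≈ 2.3542e-6
(360775 + (N(-406) + 120612)/(220868 + H(446, 489)))/(b + 118694) = (360775 + (-251/(-406) + 120612)/(220868 + 489))/(1/424779 + 118694) = (360775 + (-251*(-1/406) + 120612)/221357)/(50418718627/424779) = (360775 + (251/406 + 120612)*(1/221357))*(424779/50418718627) = (360775 + (48968723/406)*(1/221357))*(424779/50418718627) = (360775 + 48968723/89870942)*(424779/50418718627) = (32423238068773/89870942)*(424779/50418718627) = 810159449624430951/266539866908319802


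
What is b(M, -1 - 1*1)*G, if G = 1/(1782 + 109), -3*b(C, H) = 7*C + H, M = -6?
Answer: 44/5673 ≈ 0.0077560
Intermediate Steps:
b(C, H) = -7*C/3 - H/3 (b(C, H) = -(7*C + H)/3 = -(H + 7*C)/3 = -7*C/3 - H/3)
G = 1/1891 ≈ 0.00052882
b(M, -1 - 1*1)*G = (-7/3*(-6) - (-1 - 1*1)/3)*(1/1891) = (14 - (-1 - 1)/3)*(1/1891) = (14 - 1/3*(-2))*(1/1891) = (14 + 2/3)*(1/1891) = (44/3)*(1/1891) = 44/5673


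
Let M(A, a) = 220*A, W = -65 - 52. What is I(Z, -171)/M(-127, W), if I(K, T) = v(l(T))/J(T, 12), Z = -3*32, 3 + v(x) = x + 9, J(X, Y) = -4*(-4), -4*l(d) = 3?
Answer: -21/1788160 ≈ -1.1744e-5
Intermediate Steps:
l(d) = -¾ (l(d) = -¼*3 = -¾)
J(X, Y) = 16
W = -117
v(x) = 6 + x (v(x) = -3 + (x + 9) = -3 + (9 + x) = 6 + x)
Z = -96
I(K, T) = 21/64 (I(K, T) = (6 - ¾)/16 = (21/4)*(1/16) = 21/64)
I(Z, -171)/M(-127, W) = 21/(64*((220*(-127)))) = (21/64)/(-27940) = (21/64)*(-1/27940) = -21/1788160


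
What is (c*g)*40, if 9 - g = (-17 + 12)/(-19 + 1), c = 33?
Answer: 34540/3 ≈ 11513.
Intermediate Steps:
g = 157/18 (g = 9 - (-17 + 12)/(-19 + 1) = 9 - (-5)/(-18) = 9 - (-5)*(-1)/18 = 9 - 1*5/18 = 9 - 5/18 = 157/18 ≈ 8.7222)
(c*g)*40 = (33*(157/18))*40 = (1727/6)*40 = 34540/3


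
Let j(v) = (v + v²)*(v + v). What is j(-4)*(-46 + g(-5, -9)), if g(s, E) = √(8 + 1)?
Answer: 4128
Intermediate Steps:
g(s, E) = 3 (g(s, E) = √9 = 3)
j(v) = 2*v*(v + v²) (j(v) = (v + v²)*(2*v) = 2*v*(v + v²))
j(-4)*(-46 + g(-5, -9)) = (2*(-4)²*(1 - 4))*(-46 + 3) = (2*16*(-3))*(-43) = -96*(-43) = 4128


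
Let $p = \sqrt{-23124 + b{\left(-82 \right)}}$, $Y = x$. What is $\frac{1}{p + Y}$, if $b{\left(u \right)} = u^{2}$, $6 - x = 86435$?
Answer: $- \frac{86429}{7469988441} - \frac{20 i \sqrt{41}}{7469988441} \approx -1.157 \cdot 10^{-5} - 1.7144 \cdot 10^{-8} i$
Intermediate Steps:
$x = -86429$ ($x = 6 - 86435 = -86429$)
$Y = -86429$
$p = 20 i \sqrt{41}$ ($p = \sqrt{-23124 + \left(-82\right)^{2}} = \sqrt{-23124 + 6724} = \sqrt{-16400} = 20 i \sqrt{41} \approx 128.06 i$)
$\frac{1}{p + Y} = \frac{1}{20 i \sqrt{41} - 86429} = \frac{1}{-86429 + 20 i \sqrt{41}}$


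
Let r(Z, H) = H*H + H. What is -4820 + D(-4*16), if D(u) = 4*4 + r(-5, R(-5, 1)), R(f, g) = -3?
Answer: -4798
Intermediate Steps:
r(Z, H) = H + H² (r(Z, H) = H² + H = H + H²)
D(u) = 22 (D(u) = 4*4 - 3*(1 - 3) = 16 - 3*(-2) = 16 + 6 = 22)
-4820 + D(-4*16) = -4820 + 22 = -4798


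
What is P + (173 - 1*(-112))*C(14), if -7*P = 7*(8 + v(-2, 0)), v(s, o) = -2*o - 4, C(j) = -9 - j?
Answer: -6559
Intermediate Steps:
v(s, o) = -4 - 2*o
P = -4 (P = -(8 + (-4 - 2*0)) = -(8 + (-4 + 0)) = -(8 - 4) = -4 ≈ -4.0000)
P + (173 - 1*(-112))*C(14) = -4 + (173 - 1*(-112))*(-9 - 1*14) = -4 + (173 + 112)*(-9 - 14) = -4 + 285*(-23) = -4 - 6555 = -6559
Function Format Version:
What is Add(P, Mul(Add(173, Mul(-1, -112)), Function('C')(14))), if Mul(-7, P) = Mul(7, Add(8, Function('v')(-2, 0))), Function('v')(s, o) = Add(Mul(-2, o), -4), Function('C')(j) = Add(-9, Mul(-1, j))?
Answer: -6559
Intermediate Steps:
Function('v')(s, o) = Add(-4, Mul(-2, o))
P = -4 (P = Mul(Rational(-1, 7), Mul(7, Add(8, Add(-4, Mul(-2, 0))))) = Mul(Rational(-1, 7), Mul(7, Add(8, Add(-4, 0)))) = Mul(Rational(-1, 7), Mul(7, Add(8, -4))) = Mul(Rational(-1, 7), Mul(7, 4)) = Mul(Rational(-1, 7), 28) = -4)
Add(P, Mul(Add(173, Mul(-1, -112)), Function('C')(14))) = Add(-4, Mul(Add(173, Mul(-1, -112)), Add(-9, Mul(-1, 14)))) = Add(-4, Mul(Add(173, 112), Add(-9, -14))) = Add(-4, Mul(285, -23)) = Add(-4, -6555) = -6559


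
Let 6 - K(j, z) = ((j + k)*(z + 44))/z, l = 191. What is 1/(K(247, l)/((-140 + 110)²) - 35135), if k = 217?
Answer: -85950/3019907197 ≈ -2.8461e-5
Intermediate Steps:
K(j, z) = 6 - (44 + z)*(217 + j)/z (K(j, z) = 6 - (j + 217)*(z + 44)/z = 6 - (217 + j)*(44 + z)/z = 6 - (44 + z)*(217 + j)/z)
1/(K(247, l)/((-140 + 110)²) - 35135) = 1/(((-9548 - 44*247 - 1*191*(211 + 247))/191)/((-140 + 110)²) - 35135) = 1/(((-9548 - 10868 - 1*191*458)/191)/((-30)²) - 35135) = 1/(((-9548 - 10868 - 87478)/191)/900 - 35135) = 1/(((1/191)*(-107894))*(1/900) - 35135) = 1/(-107894/191*1/900 - 35135) = 1/(-53947/85950 - 35135) = 1/(-3019907197/85950) = -85950/3019907197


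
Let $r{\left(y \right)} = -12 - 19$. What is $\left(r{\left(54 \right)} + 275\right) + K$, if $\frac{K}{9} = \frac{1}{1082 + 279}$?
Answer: $\frac{332093}{1361} \approx 244.01$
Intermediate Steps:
$r{\left(y \right)} = -31$ ($r{\left(y \right)} = -12 - 19 = -31$)
$K = \frac{9}{1361}$ ($K = \frac{9}{1082 + 279} = \frac{9}{1361} \approx 0.0066128$)
$\left(r{\left(54 \right)} + 275\right) + K = \left(-31 + 275\right) + \frac{9}{1361} = 244 + \frac{9}{1361} = \frac{332093}{1361}$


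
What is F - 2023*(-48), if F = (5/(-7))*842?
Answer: 675518/7 ≈ 96503.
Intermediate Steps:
F = -4210/7 (F = (5*(-⅐))*842 = -5/7*842 = -4210/7 ≈ -601.43)
F - 2023*(-48) = -4210/7 - 2023*(-48) = -4210/7 + 97104 = 675518/7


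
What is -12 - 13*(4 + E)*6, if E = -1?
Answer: -246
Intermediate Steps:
-12 - 13*(4 + E)*6 = -12 - 13*(4 - 1)*6 = -12 - 39*6 = -12 - 13*18 = -12 - 234 = -246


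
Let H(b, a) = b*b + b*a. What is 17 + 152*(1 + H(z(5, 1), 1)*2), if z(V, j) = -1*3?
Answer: 1993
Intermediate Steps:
z(V, j) = -3
H(b, a) = b² + a*b
17 + 152*(1 + H(z(5, 1), 1)*2) = 17 + 152*(1 - 3*(1 - 3)*2) = 17 + 152*(1 - 3*(-2)*2) = 17 + 152*(1 + 6*2) = 17 + 152*(1 + 12) = 17 + 152*13 = 17 + 1976 = 1993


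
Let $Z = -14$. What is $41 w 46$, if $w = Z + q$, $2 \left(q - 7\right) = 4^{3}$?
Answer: $47150$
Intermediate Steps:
$q = 39$ ($q = 7 + \frac{4^{3}}{2} = 7 + \frac{1}{2} \cdot 64 = 7 + 32 = 39$)
$w = 25$ ($w = -14 + 39 = 25$)
$41 w 46 = 41 \cdot 25 \cdot 46 = 1025 \cdot 46 = 47150$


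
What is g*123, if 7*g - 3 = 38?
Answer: 5043/7 ≈ 720.43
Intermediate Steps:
g = 41/7 (g = 3/7 + (⅐)*38 = 3/7 + 38/7 = 41/7 ≈ 5.8571)
g*123 = (41/7)*123 = 5043/7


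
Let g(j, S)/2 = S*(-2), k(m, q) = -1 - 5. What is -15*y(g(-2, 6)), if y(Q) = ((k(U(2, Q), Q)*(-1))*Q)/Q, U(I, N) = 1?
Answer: -90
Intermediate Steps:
k(m, q) = -6
g(j, S) = -4*S (g(j, S) = 2*(S*(-2)) = 2*(-2*S) = -4*S)
y(Q) = 6 (y(Q) = ((-6*(-1))*Q)/Q = (6*Q)/Q = 6)
-15*y(g(-2, 6)) = -15*6 = -90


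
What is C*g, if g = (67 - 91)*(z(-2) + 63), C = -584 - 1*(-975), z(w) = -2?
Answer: -572424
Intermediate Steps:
C = 391 (C = -584 + 975 = 391)
g = -1464 (g = (67 - 91)*(-2 + 63) = -24*61 = -1464)
C*g = 391*(-1464) = -572424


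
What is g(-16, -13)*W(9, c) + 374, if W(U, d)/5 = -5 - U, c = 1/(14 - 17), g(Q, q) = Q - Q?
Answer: 374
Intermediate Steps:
g(Q, q) = 0
c = -⅓ (c = 1/(-3) = -⅓ ≈ -0.33333)
W(U, d) = -25 - 5*U (W(U, d) = 5*(-5 - U) = -25 - 5*U)
g(-16, -13)*W(9, c) + 374 = 0*(-25 - 5*9) + 374 = 0*(-25 - 45) + 374 = 0*(-70) + 374 = 0 + 374 = 374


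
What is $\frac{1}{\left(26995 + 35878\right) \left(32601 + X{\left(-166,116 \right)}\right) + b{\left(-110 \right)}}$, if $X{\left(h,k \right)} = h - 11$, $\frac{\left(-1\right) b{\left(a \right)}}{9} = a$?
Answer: $\frac{1}{2038595142} \approx 4.9053 \cdot 10^{-10}$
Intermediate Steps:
$b{\left(a \right)} = - 9 a$
$X{\left(h,k \right)} = -11 + h$
$\frac{1}{\left(26995 + 35878\right) \left(32601 + X{\left(-166,116 \right)}\right) + b{\left(-110 \right)}} = \frac{1}{\left(26995 + 35878\right) \left(32601 - 177\right) - -990} = \frac{1}{62873 \left(32601 - 177\right) + 990} = \frac{1}{62873 \cdot 32424 + 990} = \frac{1}{2038594152 + 990} = \frac{1}{2038595142}$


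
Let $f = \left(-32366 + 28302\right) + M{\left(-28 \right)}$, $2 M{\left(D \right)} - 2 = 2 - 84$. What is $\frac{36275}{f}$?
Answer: $- \frac{36275}{4104} \approx -8.8389$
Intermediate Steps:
$M{\left(D \right)} = -40$ ($M{\left(D \right)} = 1 + \frac{2 - 84}{2} = 1 + \frac{1}{2} \left(-82\right) = 1 - 41 = -40$)
$f = -4104$ ($f = \left(-32366 + 28302\right) - 40 = -4064 - 40 = -4104$)
$\frac{36275}{f} = \frac{36275}{-4104} = 36275 \left(- \frac{1}{4104}\right) = - \frac{36275}{4104}$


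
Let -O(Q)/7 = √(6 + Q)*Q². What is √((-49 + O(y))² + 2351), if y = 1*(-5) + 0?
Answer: √52527 ≈ 229.19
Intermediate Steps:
y = -5 (y = -5 + 0 = -5)
O(Q) = -7*Q²*√(6 + Q) (O(Q) = -7*√(6 + Q)*Q² = -7*Q²*√(6 + Q))
√((-49 + O(y))² + 2351) = √((-49 - 7*(-5)²*√(6 - 5))² + 2351) = √((-49 - 7*25*√1)² + 2351) = √((-49 - 7*25*1)² + 2351) = √((-49 - 175)² + 2351) = √((-224)² + 2351) = √(50176 + 2351) = √52527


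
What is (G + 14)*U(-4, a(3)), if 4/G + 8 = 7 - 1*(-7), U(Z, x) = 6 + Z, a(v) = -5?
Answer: 88/3 ≈ 29.333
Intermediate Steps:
G = ⅔ (G = 4/(-8 + (7 - 1*(-7))) = 4/(-8 + (7 + 7)) = 4/(-8 + 14) = 4/6 = 4*(⅙) = ⅔ ≈ 0.66667)
(G + 14)*U(-4, a(3)) = (⅔ + 14)*(6 - 4) = (44/3)*2 = 88/3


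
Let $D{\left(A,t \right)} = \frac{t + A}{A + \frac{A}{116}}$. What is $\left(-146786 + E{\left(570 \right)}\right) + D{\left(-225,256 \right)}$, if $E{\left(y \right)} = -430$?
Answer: $- \frac{3875464796}{26325} \approx -1.4722 \cdot 10^{5}$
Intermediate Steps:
$D{\left(A,t \right)} = \frac{116 \left(A + t\right)}{117 A}$ ($D{\left(A,t \right)} = \frac{A + t}{A + A \frac{1}{116}} = \frac{A + t}{A + \frac{A}{116}} = \frac{A + t}{\frac{117}{116} A} = \left(A + t\right) \frac{116}{117 A} = \frac{116 \left(A + t\right)}{117 A}$)
$\left(-146786 + E{\left(570 \right)}\right) + D{\left(-225,256 \right)} = \left(-146786 - 430\right) + \frac{116 \left(-225 + 256\right)}{117 \left(-225\right)} = -147216 + \frac{116}{117} \left(- \frac{1}{225}\right) 31 = -147216 - \frac{3596}{26325} = - \frac{3875464796}{26325}$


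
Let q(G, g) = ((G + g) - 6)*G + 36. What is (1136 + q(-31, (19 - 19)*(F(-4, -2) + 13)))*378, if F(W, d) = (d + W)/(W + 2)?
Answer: 876582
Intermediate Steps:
F(W, d) = (W + d)/(2 + W)
q(G, g) = 36 + G*(-6 + G + g) (q(G, g) = (-6 + G + g)*G + 36 = G*(-6 + G + g) + 36 = 36 + G*(-6 + G + g))
(1136 + q(-31, (19 - 19)*(F(-4, -2) + 13)))*378 = (1136 + (36 + (-31)² - 6*(-31) - 31*(19 - 19)*((-4 - 2)/(2 - 4) + 13)))*378 = (1136 + (36 + 961 + 186 - 0*(-6/(-2) + 13)))*378 = (1136 + (36 + 961 + 186 - 0*(-½*(-6) + 13)))*378 = (1136 + (36 + 961 + 186 - 0*(3 + 13)))*378 = (1136 + (36 + 961 + 186 - 0*16))*378 = (1136 + (36 + 961 + 186 - 31*0))*378 = (1136 + (36 + 961 + 186 + 0))*378 = (1136 + 1183)*378 = 2319*378 = 876582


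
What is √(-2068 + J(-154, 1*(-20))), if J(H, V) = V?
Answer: 6*I*√58 ≈ 45.695*I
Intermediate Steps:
√(-2068 + J(-154, 1*(-20))) = √(-2068 + 1*(-20)) = √(-2068 - 20) = √(-2088) = 6*I*√58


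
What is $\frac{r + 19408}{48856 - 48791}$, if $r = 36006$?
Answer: $\frac{55414}{65} \approx 852.52$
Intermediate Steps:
$\frac{r + 19408}{48856 - 48791} = \frac{36006 + 19408}{48856 - 48791} = \frac{55414}{65}$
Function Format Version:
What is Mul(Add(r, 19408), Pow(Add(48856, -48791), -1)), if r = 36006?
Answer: Rational(55414, 65) ≈ 852.52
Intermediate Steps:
Mul(Add(r, 19408), Pow(Add(48856, -48791), -1)) = Mul(Add(36006, 19408), Pow(Add(48856, -48791), -1)) = Mul(55414, Pow(65, -1)) = Mul(55414, Rational(1, 65)) = Rational(55414, 65)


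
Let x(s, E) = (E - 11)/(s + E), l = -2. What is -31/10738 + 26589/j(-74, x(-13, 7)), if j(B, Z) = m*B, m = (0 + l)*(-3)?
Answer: -47587741/794612 ≈ -59.888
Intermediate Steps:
x(s, E) = (-11 + E)/(E + s)
m = 6 (m = (0 - 2)*(-3) = -2*(-3) = 6)
j(B, Z) = 6*B
-31/10738 + 26589/j(-74, x(-13, 7)) = -31/10738 + 26589/((6*(-74))) = -31*1/10738 + 26589/(-444) = -31/10738 + 26589*(-1/444) = -31/10738 - 8863/148 = -47587741/794612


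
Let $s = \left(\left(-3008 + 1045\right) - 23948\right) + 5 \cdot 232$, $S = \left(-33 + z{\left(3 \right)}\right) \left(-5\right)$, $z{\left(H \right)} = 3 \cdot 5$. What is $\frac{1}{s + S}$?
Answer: $- \frac{1}{24661} \approx -4.055 \cdot 10^{-5}$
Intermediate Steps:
$z{\left(H \right)} = 15$
$S = 90$ ($S = \left(-33 + 15\right) \left(-5\right) = \left(-18\right) \left(-5\right) = 90$)
$s = -24751$ ($s = \left(-1963 - 23948\right) + 1160 = -25911 + 1160 = -24751$)
$\frac{1}{s + S} = \frac{1}{-24751 + 90} = \frac{1}{-24661} = - \frac{1}{24661}$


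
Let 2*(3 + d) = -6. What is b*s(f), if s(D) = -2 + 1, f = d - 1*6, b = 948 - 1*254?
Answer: -694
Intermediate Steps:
d = -6 (d = -3 + (½)*(-6) = -3 - 3 = -6)
b = 694 (b = 948 - 254 = 694)
f = -12 (f = -6 - 1*6 = -6 - 6 = -12)
s(D) = -1
b*s(f) = 694*(-1) = -694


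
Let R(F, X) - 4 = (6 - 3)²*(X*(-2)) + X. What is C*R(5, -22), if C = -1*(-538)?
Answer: 203364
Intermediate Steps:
R(F, X) = 4 - 17*X (R(F, X) = 4 + ((6 - 3)²*(X*(-2)) + X) = 4 + (3²*(-2*X) + X) = 4 + (9*(-2*X) + X) = 4 + (-18*X + X) = 4 - 17*X)
C = 538
C*R(5, -22) = 538*(4 - 17*(-22)) = 538*(4 + 374) = 538*378 = 203364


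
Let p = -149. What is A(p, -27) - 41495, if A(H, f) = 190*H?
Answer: -69805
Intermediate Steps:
A(p, -27) - 41495 = 190*(-149) - 41495 = -28310 - 41495 = -69805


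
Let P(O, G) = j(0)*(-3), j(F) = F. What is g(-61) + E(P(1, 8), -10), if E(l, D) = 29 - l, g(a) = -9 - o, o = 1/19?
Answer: 379/19 ≈ 19.947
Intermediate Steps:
o = 1/19 ≈ 0.052632
g(a) = -172/19 (g(a) = -9 - 1*1/19 = -9 - 1/19 = -172/19)
P(O, G) = 0 (P(O, G) = 0*(-3) = 0)
g(-61) + E(P(1, 8), -10) = -172/19 + (29 - 1*0) = -172/19 + (29 + 0) = -172/19 + 29 = 379/19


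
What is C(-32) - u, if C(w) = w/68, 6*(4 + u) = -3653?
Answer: 62461/102 ≈ 612.36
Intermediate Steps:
u = -3677/6 (u = -4 + (1/6)*(-3653) = -4 - 3653/6 = -3677/6 ≈ -612.83)
C(w) = w/68 (C(w) = w*(1/68) = w/68)
C(-32) - u = (1/68)*(-32) - 1*(-3677/6) = -8/17 + 3677/6 = 62461/102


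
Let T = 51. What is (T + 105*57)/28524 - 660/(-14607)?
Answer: 2972047/11573613 ≈ 0.25679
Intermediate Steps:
(T + 105*57)/28524 - 660/(-14607) = (51 + 105*57)/28524 - 660/(-14607) = (51 + 5985)*(1/28524) - 660*(-1/14607) = 6036*(1/28524) + 220/4869 = 503/2377 + 220/4869 = 2972047/11573613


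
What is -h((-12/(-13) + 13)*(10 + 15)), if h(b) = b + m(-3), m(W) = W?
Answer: -4486/13 ≈ -345.08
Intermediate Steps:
h(b) = -3 + b (h(b) = b - 3 = -3 + b)
-h((-12/(-13) + 13)*(10 + 15)) = -(-3 + (-12/(-13) + 13)*(10 + 15)) = -(-3 + (-12*(-1/13) + 13)*25) = -(-3 + (12/13 + 13)*25) = -(-3 + (181/13)*25) = -(-3 + 4525/13) = -1*4486/13 = -4486/13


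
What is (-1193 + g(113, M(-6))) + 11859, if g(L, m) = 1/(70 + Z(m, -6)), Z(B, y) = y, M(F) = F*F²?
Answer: 682625/64 ≈ 10666.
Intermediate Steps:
M(F) = F³
g(L, m) = 1/64 (g(L, m) = 1/(70 - 6) = 1/64)
(-1193 + g(113, M(-6))) + 11859 = (-1193 + 1/64) + 11859 = -76351/64 + 11859 = 682625/64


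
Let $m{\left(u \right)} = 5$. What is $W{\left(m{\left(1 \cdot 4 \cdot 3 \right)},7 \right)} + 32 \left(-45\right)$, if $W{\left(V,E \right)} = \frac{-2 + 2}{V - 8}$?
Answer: $-1440$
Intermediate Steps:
$W{\left(V,E \right)} = 0$ ($W{\left(V,E \right)} = \frac{0}{-8 + V} = 0$)
$W{\left(m{\left(1 \cdot 4 \cdot 3 \right)},7 \right)} + 32 \left(-45\right) = 0 + 32 \left(-45\right) = 0 - 1440 = -1440$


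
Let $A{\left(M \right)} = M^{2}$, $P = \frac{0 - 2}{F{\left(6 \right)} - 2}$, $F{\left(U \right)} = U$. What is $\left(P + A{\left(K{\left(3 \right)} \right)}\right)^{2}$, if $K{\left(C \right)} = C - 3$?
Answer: $\frac{1}{4} \approx 0.25$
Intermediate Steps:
$K{\left(C \right)} = -3 + C$ ($K{\left(C \right)} = C - 3 = -3 + C$)
$P = - \frac{1}{2}$ ($P = \frac{0 - 2}{6 - 2} = - \frac{2}{4} = \left(-2\right) \frac{1}{4} = - \frac{1}{2} \approx -0.5$)
$\left(P + A{\left(K{\left(3 \right)} \right)}\right)^{2} = \left(- \frac{1}{2} + \left(-3 + 3\right)^{2}\right)^{2} = \left(- \frac{1}{2} + 0^{2}\right)^{2} = \left(- \frac{1}{2} + 0\right)^{2} = \left(- \frac{1}{2}\right)^{2} = \frac{1}{4}$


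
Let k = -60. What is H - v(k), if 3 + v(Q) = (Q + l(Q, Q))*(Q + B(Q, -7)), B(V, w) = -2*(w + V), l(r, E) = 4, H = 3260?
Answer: 7407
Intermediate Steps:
B(V, w) = -2*V - 2*w (B(V, w) = -2*(V + w) = -2*V - 2*w)
v(Q) = -3 + (4 + Q)*(14 - Q) (v(Q) = -3 + (Q + 4)*(Q + (-2*Q - 2*(-7))) = -3 + (4 + Q)*(Q + (-2*Q + 14)) = -3 + (4 + Q)*(Q + (14 - 2*Q)) = -3 + (4 + Q)*(14 - Q))
H - v(k) = 3260 - (53 - 1*(-60)² + 10*(-60)) = 3260 - (53 - 1*3600 - 600) = 3260 - (53 - 3600 - 600) = 3260 - 1*(-4147) = 3260 + 4147 = 7407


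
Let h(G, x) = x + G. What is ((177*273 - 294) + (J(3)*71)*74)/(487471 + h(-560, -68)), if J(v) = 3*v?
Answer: 31771/162281 ≈ 0.19578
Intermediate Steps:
h(G, x) = G + x
((177*273 - 294) + (J(3)*71)*74)/(487471 + h(-560, -68)) = ((177*273 - 294) + ((3*3)*71)*74)/(487471 + (-560 - 68)) = ((48321 - 294) + (9*71)*74)/(487471 - 628) = (48027 + 639*74)/486843 = (48027 + 47286)*(1/486843) = 95313*(1/486843) = 31771/162281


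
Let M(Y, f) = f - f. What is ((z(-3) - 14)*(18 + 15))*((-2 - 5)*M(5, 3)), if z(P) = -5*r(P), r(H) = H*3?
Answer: 0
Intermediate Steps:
r(H) = 3*H
M(Y, f) = 0
z(P) = -15*P
((z(-3) - 14)*(18 + 15))*((-2 - 5)*M(5, 3)) = ((-15*(-3) - 14)*(18 + 15))*((-2 - 5)*0) = ((45 - 14)*33)*(-7*0) = (31*33)*0 = 1023*0 = 0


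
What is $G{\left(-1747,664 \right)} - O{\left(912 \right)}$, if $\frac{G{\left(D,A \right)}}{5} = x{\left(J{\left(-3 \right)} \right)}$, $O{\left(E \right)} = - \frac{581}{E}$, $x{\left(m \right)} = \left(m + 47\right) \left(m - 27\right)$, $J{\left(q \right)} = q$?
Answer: $- \frac{6018619}{912} \approx -6599.4$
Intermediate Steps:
$x{\left(m \right)} = \left(-27 + m\right) \left(47 + m\right)$ ($x{\left(m \right)} = \left(47 + m\right) \left(-27 + m\right) = \left(-27 + m\right) \left(47 + m\right)$)
$G{\left(D,A \right)} = -6600$ ($G{\left(D,A \right)} = 5 \left(-1269 + \left(-3\right)^{2} + 20 \left(-3\right)\right) = 5 \left(-1269 + 9 - 60\right) = 5 \left(-1320\right) = -6600$)
$G{\left(-1747,664 \right)} - O{\left(912 \right)} = -6600 - - \frac{581}{912} = -6600 + \frac{581}{912} = - \frac{6018619}{912}$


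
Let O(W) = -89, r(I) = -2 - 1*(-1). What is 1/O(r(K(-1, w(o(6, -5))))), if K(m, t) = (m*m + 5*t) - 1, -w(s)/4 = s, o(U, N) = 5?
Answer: -1/89 ≈ -0.011236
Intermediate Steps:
w(s) = -4*s
K(m, t) = -1 + m² + 5*t (K(m, t) = (m² + 5*t) - 1 = -1 + m² + 5*t)
r(I) = -1 (r(I) = -2 + 1 = -1)
1/O(r(K(-1, w(o(6, -5))))) = 1/(-89) = -1/89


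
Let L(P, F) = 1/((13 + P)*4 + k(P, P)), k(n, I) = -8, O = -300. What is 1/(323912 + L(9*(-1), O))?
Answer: 8/2591297 ≈ 3.0873e-6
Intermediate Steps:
L(P, F) = 1/(44 + 4*P) (L(P, F) = 1/((13 + P)*4 - 8) = 1/((52 + 4*P) - 8) = 1/(44 + 4*P))
1/(323912 + L(9*(-1), O)) = 1/(323912 + 1/(4*(11 + 9*(-1)))) = 1/(323912 + 1/(4*(11 - 9))) = 1/(323912 + (1/4)/2) = 1/(323912 + (1/4)*(1/2)) = 1/(323912 + 1/8) = 1/(2591297/8) = 8/2591297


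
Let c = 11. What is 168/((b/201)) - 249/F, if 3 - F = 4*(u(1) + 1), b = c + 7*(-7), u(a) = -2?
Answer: -122919/133 ≈ -924.20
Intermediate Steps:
b = -38 (b = 11 + 7*(-7) = 11 - 49 = -38)
F = 7 (F = 3 - 4*(-2 + 1) = 3 - 4*(-1) = 3 - 1*(-4) = 3 + 4 = 7)
168/((b/201)) - 249/F = 168/((-38/201)) - 249/7 = 168/((-38*1/201)) - 249*1/7 = 168/(-38/201) - 249/7 = 168*(-201/38) - 249/7 = -16884/19 - 249/7 = -122919/133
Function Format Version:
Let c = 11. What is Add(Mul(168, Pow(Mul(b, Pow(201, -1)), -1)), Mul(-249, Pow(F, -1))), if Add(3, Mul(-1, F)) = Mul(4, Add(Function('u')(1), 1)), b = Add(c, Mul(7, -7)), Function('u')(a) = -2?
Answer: Rational(-122919, 133) ≈ -924.20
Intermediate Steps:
b = -38 (b = Add(11, Mul(7, -7)) = Add(11, -49) = -38)
F = 7 (F = Add(3, Mul(-1, Mul(4, Add(-2, 1)))) = Add(3, Mul(-1, Mul(4, -1))) = Add(3, Mul(-1, -4)) = Add(3, 4) = 7)
Add(Mul(168, Pow(Mul(b, Pow(201, -1)), -1)), Mul(-249, Pow(F, -1))) = Add(Mul(168, Pow(Mul(-38, Pow(201, -1)), -1)), Mul(-249, Pow(7, -1))) = Add(Mul(168, Pow(Mul(-38, Rational(1, 201)), -1)), Mul(-249, Rational(1, 7))) = Add(Mul(168, Pow(Rational(-38, 201), -1)), Rational(-249, 7)) = Add(Mul(168, Rational(-201, 38)), Rational(-249, 7)) = Add(Rational(-16884, 19), Rational(-249, 7)) = Rational(-122919, 133)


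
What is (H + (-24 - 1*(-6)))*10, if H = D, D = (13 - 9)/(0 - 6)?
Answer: -560/3 ≈ -186.67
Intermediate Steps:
D = -⅔ (D = 4/(-6) = 4*(-⅙) = -⅔ ≈ -0.66667)
H = -⅔ ≈ -0.66667
(H + (-24 - 1*(-6)))*10 = (-⅔ + (-24 - 1*(-6)))*10 = (-⅔ + (-24 + 6))*10 = (-⅔ - 18)*10 = -56/3*10 = -560/3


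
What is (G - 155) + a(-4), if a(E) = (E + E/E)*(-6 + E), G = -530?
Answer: -655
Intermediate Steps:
a(E) = (1 + E)*(-6 + E) (a(E) = (E + 1)*(-6 + E) = (1 + E)*(-6 + E))
(G - 155) + a(-4) = (-530 - 155) + (-6 + (-4)² - 5*(-4)) = -685 + (-6 + 16 + 20) = -685 + 30 = -655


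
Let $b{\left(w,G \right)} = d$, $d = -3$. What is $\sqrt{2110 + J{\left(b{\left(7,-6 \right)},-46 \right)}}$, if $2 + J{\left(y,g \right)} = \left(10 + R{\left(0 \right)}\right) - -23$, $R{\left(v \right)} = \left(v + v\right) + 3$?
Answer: $4 \sqrt{134} \approx 46.303$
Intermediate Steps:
$R{\left(v \right)} = 3 + 2 v$ ($R{\left(v \right)} = 2 v + 3 = 3 + 2 v$)
$b{\left(w,G \right)} = -3$
$J{\left(y,g \right)} = 34$ ($J{\left(y,g \right)} = -2 + \left(\left(10 + \left(3 + 2 \cdot 0\right)\right) - -23\right) = -2 + \left(\left(10 + \left(3 + 0\right)\right) + 23\right) = -2 + \left(\left(10 + 3\right) + 23\right) = -2 + \left(13 + 23\right) = -2 + 36 = 34$)
$\sqrt{2110 + J{\left(b{\left(7,-6 \right)},-46 \right)}} = \sqrt{2110 + 34} = \sqrt{2144} = 4 \sqrt{134}$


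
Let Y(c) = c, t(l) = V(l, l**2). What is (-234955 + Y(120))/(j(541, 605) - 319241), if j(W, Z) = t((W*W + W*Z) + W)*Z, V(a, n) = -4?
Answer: 234835/321661 ≈ 0.73007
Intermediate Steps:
t(l) = -4
j(W, Z) = -4*Z
(-234955 + Y(120))/(j(541, 605) - 319241) = (-234955 + 120)/(-4*605 - 319241) = -234835/(-2420 - 319241) = -234835/(-321661) = -234835*(-1/321661) = 234835/321661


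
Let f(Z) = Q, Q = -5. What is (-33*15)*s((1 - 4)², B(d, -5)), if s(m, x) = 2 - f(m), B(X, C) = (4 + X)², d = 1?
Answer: -3465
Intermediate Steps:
f(Z) = -5
s(m, x) = 7 (s(m, x) = 2 - 1*(-5) = 2 + 5 = 7)
(-33*15)*s((1 - 4)², B(d, -5)) = -33*15*7 = -495*7 = -3465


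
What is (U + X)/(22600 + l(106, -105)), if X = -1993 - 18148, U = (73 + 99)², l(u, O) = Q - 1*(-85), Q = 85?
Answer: 9443/22770 ≈ 0.41471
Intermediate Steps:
l(u, O) = 170 (l(u, O) = 85 - 1*(-85) = 85 + 85 = 170)
U = 29584 (U = 172² = 29584)
X = -20141
(U + X)/(22600 + l(106, -105)) = (29584 - 20141)/(22600 + 170) = 9443/22770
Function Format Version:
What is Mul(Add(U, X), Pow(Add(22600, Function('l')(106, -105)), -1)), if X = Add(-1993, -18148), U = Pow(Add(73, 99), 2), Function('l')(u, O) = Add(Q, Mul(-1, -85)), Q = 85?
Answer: Rational(9443, 22770) ≈ 0.41471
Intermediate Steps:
Function('l')(u, O) = 170 (Function('l')(u, O) = Add(85, Mul(-1, -85)) = Add(85, 85) = 170)
U = 29584 (U = Pow(172, 2) = 29584)
X = -20141
Mul(Add(U, X), Pow(Add(22600, Function('l')(106, -105)), -1)) = Mul(Add(29584, -20141), Pow(Add(22600, 170), -1)) = Mul(9443, Pow(22770, -1)) = Mul(9443, Rational(1, 22770)) = Rational(9443, 22770)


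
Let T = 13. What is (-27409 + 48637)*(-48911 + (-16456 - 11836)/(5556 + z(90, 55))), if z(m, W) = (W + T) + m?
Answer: -2966673988044/2857 ≈ -1.0384e+9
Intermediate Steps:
z(m, W) = 13 + W + m (z(m, W) = (W + 13) + m = (13 + W) + m = 13 + W + m)
(-27409 + 48637)*(-48911 + (-16456 - 11836)/(5556 + z(90, 55))) = (-27409 + 48637)*(-48911 + (-16456 - 11836)/(5556 + (13 + 55 + 90))) = 21228*(-48911 - 28292/(5556 + 158)) = 21228*(-48911 - 28292/5714) = 21228*(-48911 - 28292*1/5714) = 21228*(-48911 - 14146/2857) = 21228*(-139752873/2857) = -2966673988044/2857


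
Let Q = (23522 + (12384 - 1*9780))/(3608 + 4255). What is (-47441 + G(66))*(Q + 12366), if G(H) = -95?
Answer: -4623350599424/7863 ≈ -5.8799e+8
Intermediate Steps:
Q = 26126/7863 (Q = (23522 + (12384 - 9780))/7863 = (23522 + 2604)*(1/7863) = 26126*(1/7863) = 26126/7863 ≈ 3.3227)
(-47441 + G(66))*(Q + 12366) = (-47441 - 95)*(26126/7863 + 12366) = -47536*97259984/7863 = -4623350599424/7863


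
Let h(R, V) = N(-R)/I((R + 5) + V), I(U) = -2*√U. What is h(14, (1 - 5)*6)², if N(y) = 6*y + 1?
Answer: -6889/20 ≈ -344.45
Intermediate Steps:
N(y) = 1 + 6*y
h(R, V) = -(1 - 6*R)/(2*√(5 + R + V)) (h(R, V) = (1 + 6*(-R))/((-2*√((R + 5) + V))) = (1 - 6*R)/((-2*√((5 + R) + V))) = (1 - 6*R)/((-2*√(5 + R + V))) = (1 - 6*R)*(-1/(2*√(5 + R + V))) = -(1 - 6*R)/(2*√(5 + R + V)))
h(14, (1 - 5)*6)² = ((-1 + 6*14)/(2*√(5 + 14 + (1 - 5)*6)))² = ((-1 + 84)/(2*√(5 + 14 - 4*6)))² = ((½)*83/√(5 + 14 - 24))² = ((½)*83/√(-5))² = ((½)*(-I*√5/5)*83)² = (-83*I*√5/10)² = -6889/20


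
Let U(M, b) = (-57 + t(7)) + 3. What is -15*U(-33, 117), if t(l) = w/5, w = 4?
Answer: 798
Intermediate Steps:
t(l) = ⅘ (t(l) = 4/5 = 4*(⅕) = ⅘)
U(M, b) = -266/5 (U(M, b) = (-57 + ⅘) + 3 = -281/5 + 3 = -266/5)
-15*U(-33, 117) = -15*(-266/5) = 798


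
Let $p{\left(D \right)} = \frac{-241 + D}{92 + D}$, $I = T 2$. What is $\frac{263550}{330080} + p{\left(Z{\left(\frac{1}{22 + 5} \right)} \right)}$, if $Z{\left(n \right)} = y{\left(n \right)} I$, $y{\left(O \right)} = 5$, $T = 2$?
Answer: $- \frac{135719}{115528} \approx -1.1748$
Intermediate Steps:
$I = 4$ ($I = 2 \cdot 2 = 4$)
$Z{\left(n \right)} = 20$ ($Z{\left(n \right)} = 5 \cdot 4 = 20$)
$p{\left(D \right)} = \frac{-241 + D}{92 + D}$
$\frac{263550}{330080} + p{\left(Z{\left(\frac{1}{22 + 5} \right)} \right)} = \frac{263550}{330080} + \frac{-241 + 20}{92 + 20} = 263550 \cdot \frac{1}{330080} + \frac{1}{112} \left(-221\right) = \frac{26355}{33008} + \frac{1}{112} \left(-221\right) = \frac{26355}{33008} - \frac{221}{112} = - \frac{135719}{115528}$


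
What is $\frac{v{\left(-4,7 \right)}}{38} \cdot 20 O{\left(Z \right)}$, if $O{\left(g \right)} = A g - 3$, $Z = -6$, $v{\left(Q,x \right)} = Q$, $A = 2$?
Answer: $\frac{600}{19} \approx 31.579$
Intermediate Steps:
$O{\left(g \right)} = -3 + 2 g$ ($O{\left(g \right)} = 2 g - 3 = -3 + 2 g$)
$\frac{v{\left(-4,7 \right)}}{38} \cdot 20 O{\left(Z \right)} = - \frac{4}{38} \cdot 20 \left(-3 + 2 \left(-6\right)\right) = \left(-4\right) \frac{1}{38} \cdot 20 \left(-3 - 12\right) = \left(- \frac{2}{19}\right) 20 \left(-15\right) = \left(- \frac{40}{19}\right) \left(-15\right) = \frac{600}{19}$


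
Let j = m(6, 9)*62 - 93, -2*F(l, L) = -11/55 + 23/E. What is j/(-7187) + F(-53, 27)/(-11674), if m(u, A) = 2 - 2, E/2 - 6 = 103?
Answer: 2366046499/182904262840 ≈ 0.012936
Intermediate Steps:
E = 218 (E = 12 + 2*103 = 12 + 206 = 218)
m(u, A) = 0
F(l, L) = 103/2180 (F(l, L) = -(-11/55 + 23/218)/2 = -(-11*1/55 + 23*(1/218))/2 = -(-1/5 + 23/218)/2 = -1/2*(-103/1090) = 103/2180)
j = -93 (j = 0*62 - 93 = 0 - 93 = -93)
j/(-7187) + F(-53, 27)/(-11674) = -93/(-7187) + (103/2180)/(-11674) = -93*(-1/7187) + (103/2180)*(-1/11674) = 93/7187 - 103/25449320 = 2366046499/182904262840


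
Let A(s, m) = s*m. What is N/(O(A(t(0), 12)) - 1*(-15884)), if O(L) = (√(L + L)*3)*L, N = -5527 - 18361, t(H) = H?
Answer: -5972/3971 ≈ -1.5039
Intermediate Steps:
A(s, m) = m*s
N = -23888
O(L) = 3*√2*L^(3/2) (O(L) = (√(2*L)*3)*L = ((√2*√L)*3)*L = (3*√2*√L)*L = 3*√2*L^(3/2))
N/(O(A(t(0), 12)) - 1*(-15884)) = -23888/(3*√2*(12*0)^(3/2) - 1*(-15884)) = -23888/(3*√2*0^(3/2) + 15884) = -23888/(3*√2*0 + 15884) = -23888/(0 + 15884) = -23888/15884 = -23888*1/15884 = -5972/3971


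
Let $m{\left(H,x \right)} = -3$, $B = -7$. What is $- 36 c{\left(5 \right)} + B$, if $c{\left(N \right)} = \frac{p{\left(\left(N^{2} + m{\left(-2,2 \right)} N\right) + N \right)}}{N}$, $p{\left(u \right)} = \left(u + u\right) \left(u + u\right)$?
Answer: $-6487$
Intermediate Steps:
$p{\left(u \right)} = 4 u^{2}$ ($p{\left(u \right)} = 2 u 2 u = 4 u^{2}$)
$c{\left(N \right)} = \frac{4 \left(N^{2} - 2 N\right)^{2}}{N}$ ($c{\left(N \right)} = \frac{4 \left(\left(N^{2} - 3 N\right) + N\right)^{2}}{N} = \frac{4 \left(N^{2} - 2 N\right)^{2}}{N}$)
$- 36 c{\left(5 \right)} + B = - 36 \cdot 4 \cdot 5 \left(-2 + 5\right)^{2} - 7 = - 36 \cdot 4 \cdot 5 \cdot 3^{2} - 7 = - 36 \cdot 4 \cdot 5 \cdot 9 - 7 = \left(-36\right) 180 - 7 = -6480 - 7 = -6487$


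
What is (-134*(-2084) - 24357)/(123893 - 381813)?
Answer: -254899/257920 ≈ -0.98829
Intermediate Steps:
(-134*(-2084) - 24357)/(123893 - 381813) = (279256 - 24357)/(-257920) = 254899*(-1/257920) = -254899/257920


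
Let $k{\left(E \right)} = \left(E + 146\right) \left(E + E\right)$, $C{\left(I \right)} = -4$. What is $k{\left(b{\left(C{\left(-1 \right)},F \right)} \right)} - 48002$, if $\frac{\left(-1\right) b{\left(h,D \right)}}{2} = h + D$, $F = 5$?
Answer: $-48578$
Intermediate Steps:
$b{\left(h,D \right)} = - 2 D - 2 h$ ($b{\left(h,D \right)} = - 2 \left(h + D\right) = - 2 \left(D + h\right) = - 2 D - 2 h$)
$k{\left(E \right)} = 2 E \left(146 + E\right)$ ($k{\left(E \right)} = \left(146 + E\right) 2 E = 2 E \left(146 + E\right)$)
$k{\left(b{\left(C{\left(-1 \right)},F \right)} \right)} - 48002 = 2 \left(\left(-2\right) 5 - -8\right) \left(146 - 2\right) - 48002 = 2 \left(-10 + 8\right) \left(146 + \left(-10 + 8\right)\right) - 48002 = 2 \left(-2\right) \left(146 - 2\right) - 48002 = 2 \left(-2\right) 144 - 48002 = -576 - 48002 = -48578$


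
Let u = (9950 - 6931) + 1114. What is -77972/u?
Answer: -77972/4133 ≈ -18.866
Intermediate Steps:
u = 4133 (u = 3019 + 1114 = 4133)
-77972/u = -77972/4133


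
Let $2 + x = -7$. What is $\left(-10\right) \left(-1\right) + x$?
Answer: $1$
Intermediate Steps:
$x = -9$ ($x = -2 - 7 = -9$)
$\left(-10\right) \left(-1\right) + x = \left(-10\right) \left(-1\right) - 9 = 10 - 9 = 1$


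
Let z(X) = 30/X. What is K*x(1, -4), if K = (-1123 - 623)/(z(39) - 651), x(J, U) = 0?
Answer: 0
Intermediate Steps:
K = 22698/8453 (K = (-1123 - 623)/(30/39 - 651) = -1746/(30*(1/39) - 651) = -1746/(10/13 - 651) = -1746/(-8453/13) = -1746*(-13/8453) = 22698/8453 ≈ 2.6852)
K*x(1, -4) = (22698/8453)*0 = 0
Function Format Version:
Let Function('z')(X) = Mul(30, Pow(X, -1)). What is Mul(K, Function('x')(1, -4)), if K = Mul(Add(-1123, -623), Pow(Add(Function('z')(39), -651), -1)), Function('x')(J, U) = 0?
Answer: 0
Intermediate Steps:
K = Rational(22698, 8453) (K = Mul(Add(-1123, -623), Pow(Add(Mul(30, Pow(39, -1)), -651), -1)) = Mul(-1746, Pow(Add(Mul(30, Rational(1, 39)), -651), -1)) = Mul(-1746, Pow(Add(Rational(10, 13), -651), -1)) = Mul(-1746, Pow(Rational(-8453, 13), -1)) = Mul(-1746, Rational(-13, 8453)) = Rational(22698, 8453) ≈ 2.6852)
Mul(K, Function('x')(1, -4)) = Mul(Rational(22698, 8453), 0) = 0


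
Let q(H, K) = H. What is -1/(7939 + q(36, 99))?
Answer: -1/7975 ≈ -0.00012539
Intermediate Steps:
-1/(7939 + q(36, 99)) = -1/(7939 + 36) = -1/7975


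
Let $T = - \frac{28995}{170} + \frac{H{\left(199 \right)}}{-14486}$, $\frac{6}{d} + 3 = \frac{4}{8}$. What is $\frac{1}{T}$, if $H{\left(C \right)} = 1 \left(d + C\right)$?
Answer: $- \frac{615655}{105013748} \approx -0.0058626$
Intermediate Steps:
$d = - \frac{12}{5}$ ($d = \frac{6}{-3 + \frac{4}{8}} = \frac{6}{-3 + 4 \cdot \frac{1}{8}} = \frac{6}{-3 + \frac{1}{2}} = \frac{6}{- \frac{5}{2}} = 6 \left(- \frac{2}{5}\right) = - \frac{12}{5} \approx -2.4$)
$H{\left(C \right)} = - \frac{12}{5} + C$ ($H{\left(C \right)} = 1 \left(- \frac{12}{5} + C\right) = - \frac{12}{5} + C$)
$T = - \frac{105013748}{615655}$ ($T = - \frac{28995}{170} + \frac{- \frac{12}{5} + 199}{-14486} = \left(-28995\right) \frac{1}{170} + \frac{983}{5} \left(- \frac{1}{14486}\right) = - \frac{5799}{34} - \frac{983}{72430} = - \frac{105013748}{615655} \approx -170.57$)
$\frac{1}{T} = \frac{1}{- \frac{105013748}{615655}} = - \frac{615655}{105013748}$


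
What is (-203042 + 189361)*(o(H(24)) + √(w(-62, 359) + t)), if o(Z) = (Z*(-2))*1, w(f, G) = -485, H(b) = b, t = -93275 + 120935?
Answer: 656688 - 68405*√1087 ≈ -1.5986e+6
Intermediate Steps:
t = 27660
o(Z) = -2*Z (o(Z) = -2*Z*1 = -2*Z)
(-203042 + 189361)*(o(H(24)) + √(w(-62, 359) + t)) = (-203042 + 189361)*(-2*24 + √(-485 + 27660)) = -13681*(-48 + √27175) = -13681*(-48 + 5*√1087) = 656688 - 68405*√1087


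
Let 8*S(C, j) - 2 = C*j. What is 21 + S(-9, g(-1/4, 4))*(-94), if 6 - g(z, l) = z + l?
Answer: 3767/16 ≈ 235.44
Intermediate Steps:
g(z, l) = 6 - l - z (g(z, l) = 6 - (z + l) = 6 - (l + z) = 6 + (-l - z) = 6 - l - z)
S(C, j) = ¼ + C*j/8 (S(C, j) = ¼ + (C*j)/8 = ¼ + C*j/8)
21 + S(-9, g(-1/4, 4))*(-94) = 21 + (¼ + (⅛)*(-9)*(6 - 1*4 - (-1)/4))*(-94) = 21 + (¼ + (⅛)*(-9)*(6 - 4 - (-1)/4))*(-94) = 21 + (¼ + (⅛)*(-9)*(6 - 4 - 1*(-¼)))*(-94) = 21 + (¼ + (⅛)*(-9)*(6 - 4 + ¼))*(-94) = 21 + (¼ + (⅛)*(-9)*(9/4))*(-94) = 21 + (¼ - 81/32)*(-94) = 21 - 73/32*(-94) = 21 + 3431/16 = 3767/16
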